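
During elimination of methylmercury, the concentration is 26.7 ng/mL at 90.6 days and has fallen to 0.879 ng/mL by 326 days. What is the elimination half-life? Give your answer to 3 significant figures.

Over Δt = 326 − 90.6 = 235.4 days, the level fell by a factor of 26.7/0.879 ≈ 30.375.
n = log₂(30.375) ≈ 4.9248 half-lives, so t½ = 235.4/4.9248 ≈ 47.799 days.

47.8 days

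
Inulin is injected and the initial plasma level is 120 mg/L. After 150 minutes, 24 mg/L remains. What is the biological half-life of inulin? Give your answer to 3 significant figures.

64.6 minutes

A/A₀ = 24/120 ≈ 0.2.
n = log₂(5) ≈ 2.3219 half-lives elapsed in 150 minutes.
t½ = 150/2.3219 ≈ 64.601 minutes.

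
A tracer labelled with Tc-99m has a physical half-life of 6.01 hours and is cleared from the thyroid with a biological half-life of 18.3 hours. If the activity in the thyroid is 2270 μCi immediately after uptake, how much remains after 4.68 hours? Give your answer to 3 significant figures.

1110 μCi

1/t_eff = 1/t_phys + 1/t_biol = 1/6.01 + 1/18.3 = 0.22103 per hour.
t_eff = 6.01 × 18.3 / (6.01 + 18.3) ≈ 4.5242 hours.
Remaining = 2270 × (1/2)^(4.68/4.5242) = 2270 × (1/2)^1.0344 ≈ 1108.2 μCi.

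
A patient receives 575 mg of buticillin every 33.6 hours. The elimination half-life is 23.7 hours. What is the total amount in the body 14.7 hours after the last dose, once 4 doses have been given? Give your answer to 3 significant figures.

586 mg

The 4 doses were given 115.5, 81.9, 48.3, 14.7 hours ago.
Total = 575·(1/2)^(115.5/23.7) + 575·(1/2)^(81.9/23.7) + 575·(1/2)^(48.3/23.7) + 575·(1/2)^(14.7/23.7)
      = 19.617 + 52.408 + 140.02 + 374.07 ≈ 586.11 mg.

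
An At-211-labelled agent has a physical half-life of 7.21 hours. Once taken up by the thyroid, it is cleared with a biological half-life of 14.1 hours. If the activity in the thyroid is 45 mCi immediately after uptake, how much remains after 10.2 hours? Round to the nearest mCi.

10 mCi

1/t_eff = 1/t_phys + 1/t_biol = 1/7.21 + 1/14.1 = 0.20962 per hour.
t_eff = 7.21 × 14.1 / (7.21 + 14.1) ≈ 4.7706 hours.
Remaining = 45 × (1/2)^(10.2/4.7706) = 45 × (1/2)^2.1381 ≈ 10.223 mCi.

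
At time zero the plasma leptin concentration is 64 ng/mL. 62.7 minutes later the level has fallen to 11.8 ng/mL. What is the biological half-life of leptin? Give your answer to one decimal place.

A/A₀ = 11.8/64 ≈ 0.18438.
n = log₂(5.4237) ≈ 2.4393 half-lives elapsed in 62.7 minutes.
t½ = 62.7/2.4393 ≈ 25.704 minutes.

25.7 minutes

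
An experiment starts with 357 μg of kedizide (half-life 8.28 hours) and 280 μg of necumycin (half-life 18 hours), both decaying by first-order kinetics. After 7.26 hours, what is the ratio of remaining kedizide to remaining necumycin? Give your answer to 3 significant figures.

kedizide: 357 × (1/2)^(7.26/8.28) = 357 × (1/2)^0.87681 ≈ 194.41 μg.
necumycin: 280 × (1/2)^(7.26/18) = 280 × (1/2)^0.40333 ≈ 211.71 μg.
Ratio ≈ 194.41 / 211.71 ≈ 0.91829.

0.918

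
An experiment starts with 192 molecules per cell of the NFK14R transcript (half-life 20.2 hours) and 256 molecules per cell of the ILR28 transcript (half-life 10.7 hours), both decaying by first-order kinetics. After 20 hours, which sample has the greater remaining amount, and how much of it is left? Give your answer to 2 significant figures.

NFK14R transcript: 192 × (1/2)^0.9901 ≈ 96.661 molecules per cell.
ILR28 transcript: 256 × (1/2)^1.8692 ≈ 70.076 molecules per cell.
NFK14R transcript has more remaining, at ≈ 96.661 molecules per cell.

NFK14R transcript, 97 molecules per cell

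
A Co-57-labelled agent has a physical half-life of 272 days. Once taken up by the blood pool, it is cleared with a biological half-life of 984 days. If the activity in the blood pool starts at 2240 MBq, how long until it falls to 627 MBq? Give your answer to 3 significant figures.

391 days

1/t_eff = 1/t_phys + 1/t_biol = 1/272 + 1/984 = 0.0046927 per day.
t_eff = 272 × 984 / (272 + 984) ≈ 213.1 days.
n = log₂(2240/627) ≈ 1.837; t = 1.837 × 213.1 ≈ 391.45 days.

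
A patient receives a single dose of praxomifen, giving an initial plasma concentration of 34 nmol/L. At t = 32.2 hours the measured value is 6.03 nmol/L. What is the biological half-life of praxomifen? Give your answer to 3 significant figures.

12.9 hours

A/A₀ = 6.03/34 ≈ 0.17735.
n = log₂(5.6385) ≈ 2.4953 half-lives elapsed in 32.2 hours.
t½ = 32.2/2.4953 ≈ 12.904 hours.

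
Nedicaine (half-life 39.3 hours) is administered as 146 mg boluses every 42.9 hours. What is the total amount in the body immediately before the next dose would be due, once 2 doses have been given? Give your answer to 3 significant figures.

101 mg

The 2 doses were given 85.8, 42.9 hours ago.
Total = 146·(1/2)^(85.8/39.3) + 146·(1/2)^(42.9/39.3)
      = 32.147 + 68.509 ≈ 100.66 mg.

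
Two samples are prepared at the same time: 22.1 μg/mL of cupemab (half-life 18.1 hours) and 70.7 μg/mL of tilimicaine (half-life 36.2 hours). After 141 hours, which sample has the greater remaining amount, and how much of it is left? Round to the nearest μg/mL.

tilimicaine, 5 μg/mL

cupemab: 22.1 × (1/2)^7.7901 ≈ 0.099851 μg/mL.
tilimicaine: 70.7 × (1/2)^3.895 ≈ 4.7522 μg/mL.
Tilimicaine has more remaining, at ≈ 4.7522 μg/mL.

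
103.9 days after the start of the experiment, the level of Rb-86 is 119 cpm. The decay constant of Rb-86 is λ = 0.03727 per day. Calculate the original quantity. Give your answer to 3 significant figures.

t½ = ln 2 / λ = 0.69315 / 0.03727 ≈ 18.598 days.
Number of half-lives elapsed: n = 103.9/18.598 ≈ 5.5866.
A₀ = A × 2^n = 119 × 2^5.5866 = 119 × 48.055 ≈ 5718.6 cpm.

5720 cpm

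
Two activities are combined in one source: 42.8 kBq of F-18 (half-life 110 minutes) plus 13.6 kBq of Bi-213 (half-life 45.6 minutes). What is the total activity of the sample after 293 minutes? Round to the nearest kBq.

7 kBq

F-18: 42.8 × (1/2)^(293/110) = 42.8 × (1/2)^2.6636 ≈ 6.7548 kBq.
Bi-213: 13.6 × (1/2)^(293/45.6) = 13.6 × (1/2)^6.4254 ≈ 0.15823 kBq.
Total = 6.7548 + 0.15823 ≈ 6.913 kBq.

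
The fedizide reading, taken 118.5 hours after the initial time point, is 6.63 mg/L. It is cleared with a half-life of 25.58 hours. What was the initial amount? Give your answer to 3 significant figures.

164 mg/L

Number of half-lives elapsed: n = 118.5/25.58 ≈ 4.6325.
A₀ = A × 2^n = 6.63 × 2^4.6325 = 6.63 × 24.804 ≈ 164.45 mg/L.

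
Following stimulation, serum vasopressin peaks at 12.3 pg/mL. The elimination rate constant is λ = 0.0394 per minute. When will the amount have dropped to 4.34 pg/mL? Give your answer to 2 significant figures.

26 minutes

t½ = ln 2 / λ = 0.69315 / 0.0394 ≈ 17.593 minutes.
Fraction remaining = 4.34/12.3 ≈ 0.35285.
n = log₂(12.3/4.34) = ln(2.8341)/ln 2 ≈ 1.5029 half-lives.
t = n × t½ = 1.5029 × 17.593 ≈ 26.44 minutes.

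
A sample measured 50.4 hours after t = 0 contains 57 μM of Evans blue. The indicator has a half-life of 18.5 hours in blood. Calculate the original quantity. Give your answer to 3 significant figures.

377 μM

Number of half-lives elapsed: n = 50.4/18.5 ≈ 2.7243.
A₀ = A × 2^n = 57 × 2^2.7243 = 57 × 6.6085 ≈ 376.68 μM.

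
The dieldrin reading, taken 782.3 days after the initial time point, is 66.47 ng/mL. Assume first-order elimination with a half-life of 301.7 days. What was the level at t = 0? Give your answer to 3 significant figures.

401 ng/mL

Number of half-lives elapsed: n = 782.3/301.7 ≈ 2.593.
A₀ = A × 2^n = 66.47 × 2^2.593 = 66.47 × 6.0334 ≈ 401.04 ng/mL.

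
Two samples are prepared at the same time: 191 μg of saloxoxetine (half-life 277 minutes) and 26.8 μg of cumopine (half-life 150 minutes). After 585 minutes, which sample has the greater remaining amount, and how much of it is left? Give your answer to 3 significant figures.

saloxoxetine, 44.2 μg

saloxoxetine: 191 × (1/2)^2.1119 ≈ 44.186 μg.
cumopine: 26.8 × (1/2)^3.9 ≈ 1.7952 μg.
Saloxoxetine has more remaining, at ≈ 44.186 μg.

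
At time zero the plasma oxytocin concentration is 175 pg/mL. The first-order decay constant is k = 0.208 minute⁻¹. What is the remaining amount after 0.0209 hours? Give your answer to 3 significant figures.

t½ = ln 2 / k = 0.69315 / 0.208 ≈ 3.3324 minutes.
Convert the elapsed time: 0.0209 hours = 1.254 minutes.
Number of half-lives: n = 1.254/3.3324 ≈ 0.3763.
Remaining = 175 × (1/2)^0.3763 = 175 × 0.77041 ≈ 134.82 pg/mL.

135 pg/mL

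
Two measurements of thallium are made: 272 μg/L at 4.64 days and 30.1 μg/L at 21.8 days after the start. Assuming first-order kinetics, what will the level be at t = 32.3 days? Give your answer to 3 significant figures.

Over Δt = 21.8 − 4.64 = 17.16 days, the level fell by a factor of 272/30.1 ≈ 9.0365.
n = log₂(9.0365) ≈ 3.1758 half-lives, so t½ = 17.16/3.1758 ≈ 5.4034 days.
From t = 21.8 to t = 32.3: 30.1 × (1/2)^((32.3−21.8)/5.4034) ≈ 7.8271 μg/L.

7.83 μg/L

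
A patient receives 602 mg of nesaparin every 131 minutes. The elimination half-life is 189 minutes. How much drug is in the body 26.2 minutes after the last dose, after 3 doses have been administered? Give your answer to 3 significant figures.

1090 mg

The 3 doses were given 288.2, 157.2, 26.2 minutes ago.
Total = 602·(1/2)^(288.2/189) + 602·(1/2)^(157.2/189) + 602·(1/2)^(26.2/189)
      = 209.2 + 338.23 + 546.85 ≈ 1094.3 mg.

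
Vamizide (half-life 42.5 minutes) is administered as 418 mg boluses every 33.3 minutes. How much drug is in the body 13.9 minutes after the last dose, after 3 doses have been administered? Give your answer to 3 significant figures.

The 3 doses were given 80.5, 47.2, 13.9 minutes ago.
Total = 418·(1/2)^(80.5/42.5) + 418·(1/2)^(47.2/42.5) + 418·(1/2)^(13.9/42.5)
      = 112.46 + 193.58 + 333.21 ≈ 639.25 mg.

639 mg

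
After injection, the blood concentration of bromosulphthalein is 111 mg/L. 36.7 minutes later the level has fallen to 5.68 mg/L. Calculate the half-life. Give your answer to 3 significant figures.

A/A₀ = 5.68/111 ≈ 0.051171.
n = log₂(19.542) ≈ 4.2885 half-lives elapsed in 36.7 minutes.
t½ = 36.7/4.2885 ≈ 8.5577 minutes.

8.56 minutes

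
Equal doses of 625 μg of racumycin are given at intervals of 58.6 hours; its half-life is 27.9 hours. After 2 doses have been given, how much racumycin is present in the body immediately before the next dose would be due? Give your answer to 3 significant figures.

180 μg

The 2 doses were given 117.2, 58.6 hours ago.
Total = 625·(1/2)^(117.2/27.9) + 625·(1/2)^(58.6/27.9)
      = 33.989 + 145.75 ≈ 179.74 μg.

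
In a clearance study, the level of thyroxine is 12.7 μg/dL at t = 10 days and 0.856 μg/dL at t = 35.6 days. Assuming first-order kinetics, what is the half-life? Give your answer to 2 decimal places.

Over Δt = 35.6 − 10 = 25.6 days, the level fell by a factor of 12.7/0.856 ≈ 14.836.
n = log₂(14.836) ≈ 3.8911 half-lives, so t½ = 25.6/3.8911 ≈ 6.5792 days.

6.58 days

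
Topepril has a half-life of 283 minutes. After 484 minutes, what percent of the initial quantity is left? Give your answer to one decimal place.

n = 484/283 ≈ 1.7102 half-lives.
Fraction remaining = (1/2)^1.7102 ≈ 0.30561, i.e. 30.561%.

30.6%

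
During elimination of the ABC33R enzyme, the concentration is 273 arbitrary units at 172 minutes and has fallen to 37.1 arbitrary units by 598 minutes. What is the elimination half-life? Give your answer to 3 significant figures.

148 minutes

Over Δt = 598 − 172 = 426 minutes, the level fell by a factor of 273/37.1 ≈ 7.3585.
n = log₂(7.3585) ≈ 2.8794 half-lives, so t½ = 426/2.8794 ≈ 147.95 minutes.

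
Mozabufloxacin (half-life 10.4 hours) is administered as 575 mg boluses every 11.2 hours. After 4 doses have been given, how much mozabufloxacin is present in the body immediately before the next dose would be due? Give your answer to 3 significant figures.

492 mg

The 4 doses were given 44.8, 33.6, 22.4, 11.2 hours ago.
Total = 575·(1/2)^(44.8/10.4) + 575·(1/2)^(33.6/10.4) + 575·(1/2)^(22.4/10.4) + 575·(1/2)^(11.2/10.4)
      = 29.035 + 61.25 + 129.21 + 272.57 ≈ 492.07 mg.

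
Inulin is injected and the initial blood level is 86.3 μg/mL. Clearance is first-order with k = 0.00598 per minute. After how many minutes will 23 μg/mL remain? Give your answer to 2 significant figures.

220 minutes

t½ = ln 2 / k = 0.69315 / 0.00598 ≈ 115.91 minutes.
Fraction remaining = 23/86.3 ≈ 0.26651.
n = log₂(86.3/23) = ln(3.7522)/ln 2 ≈ 1.9077 half-lives.
t = n × t½ = 1.9077 × 115.91 ≈ 221.13 minutes.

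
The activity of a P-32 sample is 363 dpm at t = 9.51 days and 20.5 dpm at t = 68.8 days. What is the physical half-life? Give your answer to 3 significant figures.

Over Δt = 68.8 − 9.51 = 59.29 days, the level fell by a factor of 363/20.5 ≈ 17.707.
n = log₂(17.707) ≈ 4.1463 half-lives, so t½ = 59.29/4.1463 ≈ 14.3 days.

14.3 days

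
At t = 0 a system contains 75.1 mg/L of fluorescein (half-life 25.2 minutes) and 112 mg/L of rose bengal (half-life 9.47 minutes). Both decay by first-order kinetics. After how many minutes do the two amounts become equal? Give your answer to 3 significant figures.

Set 75.1·(1/2)^(t/25.2) = 112·(1/2)^(t/9.47).
Taking log₂: log₂(75.1/112) = t·(1/25.2 − 1/9.47).
log₂(0.67054) = -0.57661; 1/25.2 − 1/9.47 = -0.065914.
t = -0.57661 / -0.065914 ≈ 8.748 minutes.

8.75 minutes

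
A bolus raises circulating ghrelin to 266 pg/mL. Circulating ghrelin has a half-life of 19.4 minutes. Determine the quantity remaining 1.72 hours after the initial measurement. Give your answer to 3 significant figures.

Convert the elapsed time: 1.72 hours = 103.2 minutes.
Number of half-lives: n = 103.2/19.4 ≈ 5.3196.
Remaining = 266 × (1/2)^5.3196 = 266 × 0.025041 ≈ 6.6608 pg/mL.

6.66 pg/mL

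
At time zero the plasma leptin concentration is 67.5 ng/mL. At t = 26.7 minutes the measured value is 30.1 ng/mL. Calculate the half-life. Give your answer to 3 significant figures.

A/A₀ = 30.1/67.5 ≈ 0.44593.
n = log₂(2.2425) ≈ 1.1651 half-lives elapsed in 26.7 minutes.
t½ = 26.7/1.1651 ≈ 22.916 minutes.

22.9 minutes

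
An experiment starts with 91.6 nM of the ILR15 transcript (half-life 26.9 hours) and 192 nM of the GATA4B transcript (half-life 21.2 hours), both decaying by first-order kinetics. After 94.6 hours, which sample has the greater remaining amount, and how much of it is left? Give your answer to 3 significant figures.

ILR15 transcript: 91.6 × (1/2)^3.5167 ≈ 8.003 nM.
GATA4B transcript: 192 × (1/2)^4.4623 ≈ 8.7102 nM.
GATA4B transcript has more remaining, at ≈ 8.7102 nM.

GATA4B transcript, 8.71 nM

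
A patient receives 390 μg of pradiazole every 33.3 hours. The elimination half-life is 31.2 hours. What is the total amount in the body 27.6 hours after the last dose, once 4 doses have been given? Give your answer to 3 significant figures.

383 μg

The 4 doses were given 127.5, 94.2, 60.9, 27.6 hours ago.
Total = 390·(1/2)^(127.5/31.2) + 390·(1/2)^(94.2/31.2) + 390·(1/2)^(60.9/31.2) + 390·(1/2)^(27.6/31.2)
      = 22.956 + 48.104 + 100.8 + 211.24 ≈ 383.1 μg.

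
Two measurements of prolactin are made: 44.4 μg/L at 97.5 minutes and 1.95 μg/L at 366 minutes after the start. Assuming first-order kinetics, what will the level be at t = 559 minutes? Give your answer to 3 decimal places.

Over Δt = 366 − 97.5 = 268.5 minutes, the level fell by a factor of 44.4/1.95 ≈ 22.769.
n = log₂(22.769) ≈ 4.509 half-lives, so t½ = 268.5/4.509 ≈ 59.547 minutes.
From t = 366 to t = 559: 1.95 × (1/2)^((559−366)/59.547) ≈ 0.20623 μg/L.

0.206 μg/L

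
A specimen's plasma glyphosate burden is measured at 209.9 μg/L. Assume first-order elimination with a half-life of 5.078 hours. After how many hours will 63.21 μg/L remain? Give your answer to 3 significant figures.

8.79 hours

Fraction remaining = 63.21/209.9 ≈ 0.30114.
n = log₂(209.9/63.21) = ln(3.3207)/ln 2 ≈ 1.7315 half-lives.
t = n × t½ = 1.7315 × 5.078 ≈ 8.7924 hours.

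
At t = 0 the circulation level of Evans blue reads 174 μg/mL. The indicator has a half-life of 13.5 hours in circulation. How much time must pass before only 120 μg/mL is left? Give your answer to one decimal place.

7.2 hours

Fraction remaining = 120/174 ≈ 0.68966.
n = log₂(174/120) = ln(1.45)/ln 2 ≈ 0.53605 half-lives.
t = n × t½ = 0.53605 × 13.5 ≈ 7.2367 hours.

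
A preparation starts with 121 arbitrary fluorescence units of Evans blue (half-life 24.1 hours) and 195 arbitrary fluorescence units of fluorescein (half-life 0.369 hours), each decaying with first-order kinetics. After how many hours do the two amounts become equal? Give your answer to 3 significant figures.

0.258 hours

Set 121·(1/2)^(t/24.1) = 195·(1/2)^(t/0.369).
Taking log₂: log₂(121/195) = t·(1/24.1 − 1/0.369).
log₂(0.62051) = -0.68847; 1/24.1 − 1/0.369 = -2.6685.
t = -0.68847 / -2.6685 ≈ 0.25799 hours.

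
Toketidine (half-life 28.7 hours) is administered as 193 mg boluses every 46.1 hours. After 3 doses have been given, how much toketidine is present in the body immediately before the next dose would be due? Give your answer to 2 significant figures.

The 3 doses were given 138.3, 92.2, 46.1 hours ago.
Total = 193·(1/2)^(138.3/28.7) + 193·(1/2)^(92.2/28.7) + 193·(1/2)^(46.1/28.7)
      = 6.8383 + 20.82 + 63.39 ≈ 91.049 mg.

91 mg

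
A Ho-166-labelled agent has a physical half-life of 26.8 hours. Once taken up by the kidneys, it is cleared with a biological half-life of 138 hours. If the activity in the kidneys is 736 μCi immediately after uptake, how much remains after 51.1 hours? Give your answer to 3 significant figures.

152 μCi

1/t_eff = 1/t_phys + 1/t_biol = 1/26.8 + 1/138 = 0.04456 per hour.
t_eff = 26.8 × 138 / (26.8 + 138) ≈ 22.442 hours.
Remaining = 736 × (1/2)^(51.1/22.442) = 736 × (1/2)^2.277 ≈ 151.86 μCi.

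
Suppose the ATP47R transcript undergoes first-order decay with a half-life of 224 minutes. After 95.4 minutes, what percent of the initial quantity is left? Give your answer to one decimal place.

n = 95.4/224 ≈ 0.42589 half-lives.
Fraction remaining = (1/2)^0.42589 ≈ 0.74438, i.e. 74.438%.

74.4%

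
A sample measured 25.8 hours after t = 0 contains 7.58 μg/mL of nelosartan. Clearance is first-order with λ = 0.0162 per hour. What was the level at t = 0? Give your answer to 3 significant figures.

t½ = ln 2 / λ = 0.69315 / 0.0162 ≈ 42.787 hours.
Number of half-lives elapsed: n = 25.8/42.787 ≈ 0.60299.
A₀ = A × 2^n = 7.58 × 2^0.60299 = 7.58 × 1.5189 ≈ 11.513 μg/mL.

11.5 μg/mL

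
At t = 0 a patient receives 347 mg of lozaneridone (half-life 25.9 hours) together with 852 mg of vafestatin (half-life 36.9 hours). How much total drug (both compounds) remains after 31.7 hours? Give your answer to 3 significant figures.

618 mg

lozaneridone: 347 × (1/2)^(31.7/25.9) = 347 × (1/2)^1.2239 ≈ 148.56 mg.
vafestatin: 852 × (1/2)^(31.7/36.9) = 852 × (1/2)^0.85908 ≈ 469.71 mg.
Total = 148.56 + 469.71 ≈ 618.27 mg.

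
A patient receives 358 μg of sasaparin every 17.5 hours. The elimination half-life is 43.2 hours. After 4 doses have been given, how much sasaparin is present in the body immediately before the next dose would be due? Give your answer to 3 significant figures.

The 4 doses were given 70, 52.5, 35, 17.5 hours ago.
Total = 358·(1/2)^(70/43.2) + 358·(1/2)^(52.5/43.2) + 358·(1/2)^(35/43.2) + 358·(1/2)^(17.5/43.2)
      = 116.44 + 154.19 + 204.17 + 270.36 ≈ 745.16 μg.

745 μg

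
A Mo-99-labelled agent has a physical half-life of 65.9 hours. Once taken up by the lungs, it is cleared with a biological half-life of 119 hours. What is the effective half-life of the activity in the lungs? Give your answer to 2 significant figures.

42 hours

1/t_eff = 1/t_phys + 1/t_biol = 1/65.9 + 1/119 = 0.023578 per hour.
t_eff = 65.9 × 119 / (65.9 + 119) ≈ 42.413 hours.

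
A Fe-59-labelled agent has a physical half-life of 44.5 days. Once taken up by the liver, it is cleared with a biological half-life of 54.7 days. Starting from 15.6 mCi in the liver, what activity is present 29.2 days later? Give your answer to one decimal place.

1/t_eff = 1/t_phys + 1/t_biol = 1/44.5 + 1/54.7 = 0.040753 per day.
t_eff = 44.5 × 54.7 / (44.5 + 54.7) ≈ 24.538 days.
Remaining = 15.6 × (1/2)^(29.2/24.538) = 15.6 × (1/2)^1.19 ≈ 6.8375 mCi.

6.8 mCi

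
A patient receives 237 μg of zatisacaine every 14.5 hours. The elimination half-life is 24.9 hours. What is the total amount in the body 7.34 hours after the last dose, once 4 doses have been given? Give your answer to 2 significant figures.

470 μg

The 4 doses were given 50.84, 36.34, 21.84, 7.34 hours ago.
Total = 237·(1/2)^(50.84/24.9) + 237·(1/2)^(36.34/24.9) + 237·(1/2)^(21.84/24.9) + 237·(1/2)^(7.34/24.9)
      = 57.559 + 86.181 + 129.04 + 193.2 ≈ 465.98 μg.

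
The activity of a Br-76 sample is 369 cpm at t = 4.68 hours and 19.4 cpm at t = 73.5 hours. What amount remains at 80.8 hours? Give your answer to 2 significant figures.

14 cpm

Over Δt = 73.5 − 4.68 = 68.82 hours, the level fell by a factor of 369/19.4 ≈ 19.021.
n = log₂(19.021) ≈ 4.2495 half-lives, so t½ = 68.82/4.2495 ≈ 16.195 hours.
From t = 73.5 to t = 80.8: 19.4 × (1/2)^((80.8−73.5)/16.195) ≈ 14.194 cpm.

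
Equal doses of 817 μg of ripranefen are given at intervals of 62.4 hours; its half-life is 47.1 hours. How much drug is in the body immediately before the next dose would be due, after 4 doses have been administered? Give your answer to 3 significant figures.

The 4 doses were given 249.6, 187.2, 124.8, 62.4 hours ago.
Total = 817·(1/2)^(249.6/47.1) + 817·(1/2)^(187.2/47.1) + 817·(1/2)^(124.8/47.1) + 817·(1/2)^(62.4/47.1)
      = 20.747 + 51.972 + 130.19 + 326.14 ≈ 529.05 μg.

529 μg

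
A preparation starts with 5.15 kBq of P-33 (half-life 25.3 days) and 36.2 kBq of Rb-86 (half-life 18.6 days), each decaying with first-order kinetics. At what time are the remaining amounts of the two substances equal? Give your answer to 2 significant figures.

Set 5.15·(1/2)^(t/25.3) = 36.2·(1/2)^(t/18.6).
Taking log₂: log₂(5.15/36.2) = t·(1/25.3 − 1/18.6).
log₂(0.14227) = -2.8133; 1/25.3 − 1/18.6 = -0.014238.
t = -2.8133 / -0.014238 ≈ 197.6 days.

200 days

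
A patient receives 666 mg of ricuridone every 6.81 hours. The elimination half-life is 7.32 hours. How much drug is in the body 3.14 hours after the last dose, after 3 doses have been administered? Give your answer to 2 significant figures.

890 mg

The 3 doses were given 16.76, 9.95, 3.14 hours ago.
Total = 666·(1/2)^(16.76/7.32) + 666·(1/2)^(9.95/7.32) + 666·(1/2)^(3.14/7.32)
      = 136.22 + 259.59 + 494.7 ≈ 890.51 mg.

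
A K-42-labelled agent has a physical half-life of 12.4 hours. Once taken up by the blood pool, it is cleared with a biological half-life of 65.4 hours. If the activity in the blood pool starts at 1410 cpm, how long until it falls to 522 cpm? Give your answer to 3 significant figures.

1/t_eff = 1/t_phys + 1/t_biol = 1/12.4 + 1/65.4 = 0.095936 per hour.
t_eff = 12.4 × 65.4 / (12.4 + 65.4) ≈ 10.424 hours.
n = log₂(1410/522) ≈ 1.4336; t = 1.4336 × 10.424 ≈ 14.943 hours.

14.9 hours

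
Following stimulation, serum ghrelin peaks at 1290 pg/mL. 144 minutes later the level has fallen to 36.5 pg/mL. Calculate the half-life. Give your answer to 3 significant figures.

A/A₀ = 36.5/1290 ≈ 0.028295.
n = log₂(35.342) ≈ 5.1433 half-lives elapsed in 144 minutes.
t½ = 144/5.1433 ≈ 27.997 minutes.

28.0 minutes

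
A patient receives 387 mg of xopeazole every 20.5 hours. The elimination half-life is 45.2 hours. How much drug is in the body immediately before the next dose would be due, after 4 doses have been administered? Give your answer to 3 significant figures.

750 mg

The 4 doses were given 82, 61.5, 41, 20.5 hours ago.
Total = 387·(1/2)^(82/45.2) + 387·(1/2)^(61.5/45.2) + 387·(1/2)^(41/45.2) + 387·(1/2)^(20.5/45.2)
      = 110.05 + 150.7 + 206.37 + 282.61 ≈ 749.73 mg.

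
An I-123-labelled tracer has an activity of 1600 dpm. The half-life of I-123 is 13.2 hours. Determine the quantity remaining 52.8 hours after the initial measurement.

100 dpm

Elapsed time is 4 half-lives (52.8/13.2).
Each half-life halves the amount: 1600 × (1/2)^4 = 1600/16 = 100 dpm.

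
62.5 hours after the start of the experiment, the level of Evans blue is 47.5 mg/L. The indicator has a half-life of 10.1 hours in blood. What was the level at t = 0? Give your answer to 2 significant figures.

3500 mg/L

Number of half-lives elapsed: n = 62.5/10.1 ≈ 6.1881.
A₀ = A × 2^n = 47.5 × 2^6.1881 = 47.5 × 72.914 ≈ 3463.4 mg/L.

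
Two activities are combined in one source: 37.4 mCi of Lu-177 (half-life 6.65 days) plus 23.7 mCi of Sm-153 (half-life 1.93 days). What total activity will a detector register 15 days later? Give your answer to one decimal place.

7.9 mCi

Lu-177: 37.4 × (1/2)^(15/6.65) = 37.4 × (1/2)^2.2556 ≈ 7.8317 mCi.
Sm-153: 23.7 × (1/2)^(15/1.93) = 23.7 × (1/2)^7.772 ≈ 0.10843 mCi.
Total = 7.8317 + 0.10843 ≈ 7.9401 mCi.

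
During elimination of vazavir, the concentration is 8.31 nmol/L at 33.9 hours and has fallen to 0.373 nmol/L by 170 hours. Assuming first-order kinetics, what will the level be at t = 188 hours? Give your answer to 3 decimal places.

0.247 nmol/L

Over Δt = 170 − 33.9 = 136.1 hours, the level fell by a factor of 8.31/0.373 ≈ 22.279.
n = log₂(22.279) ≈ 4.4776 half-lives, so t½ = 136.1/4.4776 ≈ 30.396 hours.
From t = 170 to t = 188: 0.373 × (1/2)^((188−170)/30.396) ≈ 0.24742 nmol/L.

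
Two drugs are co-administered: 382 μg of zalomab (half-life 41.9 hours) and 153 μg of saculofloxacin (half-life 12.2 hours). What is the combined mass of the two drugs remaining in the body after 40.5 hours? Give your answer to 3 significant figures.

211 μg

zalomab: 382 × (1/2)^(40.5/41.9) = 382 × (1/2)^0.96659 ≈ 195.48 μg.
saculofloxacin: 153 × (1/2)^(40.5/12.2) = 153 × (1/2)^3.3197 ≈ 15.324 μg.
Total = 195.48 + 15.324 ≈ 210.8 μg.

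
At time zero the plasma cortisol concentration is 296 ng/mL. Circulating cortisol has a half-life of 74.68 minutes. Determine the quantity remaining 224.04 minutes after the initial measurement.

37 ng/mL

Elapsed time is 3 half-lives (224.04/74.68).
Each half-life halves the amount: 296 × (1/2)^3 = 296/8 = 37 ng/mL.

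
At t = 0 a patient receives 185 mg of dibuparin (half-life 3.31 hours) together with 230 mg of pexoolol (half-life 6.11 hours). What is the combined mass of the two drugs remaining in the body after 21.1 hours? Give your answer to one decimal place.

23.2 mg

dibuparin: 185 × (1/2)^(21.1/3.31) = 185 × (1/2)^6.3746 ≈ 2.2296 mg.
pexoolol: 230 × (1/2)^(21.1/6.11) = 230 × (1/2)^3.4534 ≈ 20.997 mg.
Total = 2.2296 + 20.997 ≈ 23.227 mg.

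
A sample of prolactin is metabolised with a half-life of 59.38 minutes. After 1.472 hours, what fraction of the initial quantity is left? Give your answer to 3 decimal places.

1.472 hours = 88.32 minutes.
n = 88.32/59.38 ≈ 1.4874 half-lives.
Fraction remaining = (1/2)^1.4874 ≈ 0.35666.

0.357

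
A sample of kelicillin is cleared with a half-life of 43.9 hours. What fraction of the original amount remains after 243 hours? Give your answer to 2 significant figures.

0.022

n = 243/43.9 ≈ 5.5353 half-lives.
Fraction remaining = (1/2)^5.5353 ≈ 0.021563.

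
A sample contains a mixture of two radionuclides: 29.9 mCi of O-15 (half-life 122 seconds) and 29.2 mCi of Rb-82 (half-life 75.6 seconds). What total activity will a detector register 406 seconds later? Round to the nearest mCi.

4 mCi

O-15: 29.9 × (1/2)^(406/122) = 29.9 × (1/2)^3.3279 ≈ 2.9777 mCi.
Rb-82: 29.2 × (1/2)^(406/75.6) = 29.2 × (1/2)^5.3704 ≈ 0.7059 mCi.
Total = 2.9777 + 0.7059 ≈ 3.6836 mCi.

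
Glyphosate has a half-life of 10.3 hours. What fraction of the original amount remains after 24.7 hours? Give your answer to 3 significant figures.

n = 24.7/10.3 ≈ 2.3981 half-lives.
Fraction remaining = (1/2)^2.3981 ≈ 0.18972.

0.190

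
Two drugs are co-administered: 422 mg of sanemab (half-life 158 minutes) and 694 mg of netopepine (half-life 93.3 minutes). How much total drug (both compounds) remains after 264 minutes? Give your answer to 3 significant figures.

230 mg

sanemab: 422 × (1/2)^(264/158) = 422 × (1/2)^1.6709 ≈ 132.53 mg.
netopepine: 694 × (1/2)^(264/93.3) = 694 × (1/2)^2.8296 ≈ 97.627 mg.
Total = 132.53 + 97.627 ≈ 230.16 mg.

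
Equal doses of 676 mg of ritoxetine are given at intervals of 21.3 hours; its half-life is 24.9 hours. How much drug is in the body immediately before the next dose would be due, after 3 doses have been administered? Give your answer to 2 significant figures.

The 3 doses were given 63.9, 42.6, 21.3 hours ago.
Total = 676·(1/2)^(63.9/24.9) + 676·(1/2)^(42.6/24.9) + 676·(1/2)^(21.3/24.9)
      = 114.14 + 206.51 + 373.63 ≈ 694.27 mg.

690 mg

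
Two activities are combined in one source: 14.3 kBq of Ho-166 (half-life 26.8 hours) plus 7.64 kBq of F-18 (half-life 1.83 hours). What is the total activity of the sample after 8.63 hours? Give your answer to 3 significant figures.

Ho-166: 14.3 × (1/2)^(8.63/26.8) = 14.3 × (1/2)^0.32201 ≈ 11.439 kBq.
F-18: 7.64 × (1/2)^(8.63/1.83) = 7.64 × (1/2)^4.7158 ≈ 0.29072 kBq.
Total = 11.439 + 0.29072 ≈ 11.73 kBq.

11.7 kBq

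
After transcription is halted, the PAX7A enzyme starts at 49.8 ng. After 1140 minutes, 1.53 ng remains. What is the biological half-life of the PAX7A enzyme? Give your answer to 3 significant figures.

A/A₀ = 1.53/49.8 ≈ 0.030723.
n = log₂(32.549) ≈ 5.0245 half-lives elapsed in 1140 minutes.
t½ = 1140/5.0245 ≈ 226.89 minutes.

227 minutes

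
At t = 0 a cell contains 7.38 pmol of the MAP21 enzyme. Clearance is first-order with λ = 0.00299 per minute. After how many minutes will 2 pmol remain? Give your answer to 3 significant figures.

437 minutes

t½ = ln 2 / λ = 0.69315 / 0.00299 ≈ 231.82 minutes.
Fraction remaining = 2/7.38 ≈ 0.271.
n = log₂(7.38/2) = ln(3.69)/ln 2 ≈ 1.8836 half-lives.
t = n × t½ = 1.8836 × 231.82 ≈ 436.66 minutes.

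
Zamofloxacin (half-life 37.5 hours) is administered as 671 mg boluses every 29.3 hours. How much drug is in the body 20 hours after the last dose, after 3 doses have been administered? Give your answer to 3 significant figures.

The 3 doses were given 78.6, 49.3, 20 hours ago.
Total = 671·(1/2)^(78.6/37.5) + 671·(1/2)^(49.3/37.5) + 671·(1/2)^(20/37.5)
      = 156.95 + 269.75 + 463.63 ≈ 890.34 mg.

890 mg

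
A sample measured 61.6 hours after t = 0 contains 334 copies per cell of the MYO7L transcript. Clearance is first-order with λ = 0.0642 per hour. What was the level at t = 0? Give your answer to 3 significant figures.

17400 copies per cell

t½ = ln 2 / λ = 0.69315 / 0.0642 ≈ 10.797 hours.
Number of half-lives elapsed: n = 61.6/10.797 ≈ 5.7055.
A₀ = A × 2^n = 334 × 2^5.7055 = 334 × 52.181 ≈ 17428 copies per cell.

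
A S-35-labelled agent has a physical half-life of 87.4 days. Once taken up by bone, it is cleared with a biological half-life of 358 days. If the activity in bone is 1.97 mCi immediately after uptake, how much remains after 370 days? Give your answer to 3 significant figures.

0.0512 mCi

1/t_eff = 1/t_phys + 1/t_biol = 1/87.4 + 1/358 = 0.014235 per day.
t_eff = 87.4 × 358 / (87.4 + 358) ≈ 70.25 days.
Remaining = 1.97 × (1/2)^(370/70.25) = 1.97 × (1/2)^5.2669 ≈ 0.051164 mCi.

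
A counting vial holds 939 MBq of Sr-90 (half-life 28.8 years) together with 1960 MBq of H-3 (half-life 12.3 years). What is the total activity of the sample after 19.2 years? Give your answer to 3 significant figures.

Sr-90: 939 × (1/2)^(19.2/28.8) = 939 × (1/2)^0.66667 ≈ 591.53 MBq.
H-3: 1960 × (1/2)^(19.2/12.3) = 1960 × (1/2)^1.561 ≈ 664.29 MBq.
Total = 591.53 + 664.29 ≈ 1255.8 MBq.

1260 MBq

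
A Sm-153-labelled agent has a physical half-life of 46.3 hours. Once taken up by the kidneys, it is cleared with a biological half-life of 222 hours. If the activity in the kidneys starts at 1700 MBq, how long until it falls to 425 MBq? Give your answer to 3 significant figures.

1/t_eff = 1/t_phys + 1/t_biol = 1/46.3 + 1/222 = 0.026103 per hour.
t_eff = 46.3 × 222 / (46.3 + 222) ≈ 38.31 hours.
n = log₂(1700/425) ≈ 2; t = 2 × 38.31 ≈ 76.62 hours.

76.6 hours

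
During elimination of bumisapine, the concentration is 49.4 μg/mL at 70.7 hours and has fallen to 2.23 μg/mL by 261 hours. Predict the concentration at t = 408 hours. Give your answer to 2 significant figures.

0.20 μg/mL

Over Δt = 261 − 70.7 = 190.3 hours, the level fell by a factor of 49.4/2.23 ≈ 22.152.
n = log₂(22.152) ≈ 4.4694 half-lives, so t½ = 190.3/4.4694 ≈ 42.578 hours.
From t = 261 to t = 408: 2.23 × (1/2)^((408−261)/42.578) ≈ 0.20371 μg/mL.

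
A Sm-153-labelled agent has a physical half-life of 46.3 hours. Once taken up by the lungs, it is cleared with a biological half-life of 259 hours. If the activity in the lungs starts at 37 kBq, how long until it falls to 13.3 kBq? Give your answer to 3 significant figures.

1/t_eff = 1/t_phys + 1/t_biol = 1/46.3 + 1/259 = 0.025459 per hour.
t_eff = 46.3 × 259 / (46.3 + 259) ≈ 39.278 hours.
n = log₂(37/13.3) ≈ 1.4761; t = 1.4761 × 39.278 ≈ 57.979 hours.

58.0 hours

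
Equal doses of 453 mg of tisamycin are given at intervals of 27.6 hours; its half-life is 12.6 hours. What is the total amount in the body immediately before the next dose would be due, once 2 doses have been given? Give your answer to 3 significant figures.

121 mg

The 2 doses were given 55.2, 27.6 hours ago.
Total = 453·(1/2)^(55.2/12.6) + 453·(1/2)^(27.6/12.6)
      = 21.742 + 99.243 ≈ 120.98 mg.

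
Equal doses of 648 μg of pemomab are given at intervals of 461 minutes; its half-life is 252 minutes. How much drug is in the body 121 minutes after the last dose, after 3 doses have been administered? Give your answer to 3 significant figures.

632 μg

The 3 doses were given 1043, 582, 121 minutes ago.
Total = 648·(1/2)^(1043/252) + 648·(1/2)^(582/252) + 648·(1/2)^(121/252)
      = 36.783 + 130.72 + 464.55 ≈ 632.05 μg.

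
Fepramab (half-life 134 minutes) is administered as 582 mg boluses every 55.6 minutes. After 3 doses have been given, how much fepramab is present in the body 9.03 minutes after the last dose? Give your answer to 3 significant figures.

The 3 doses were given 120.23, 64.63, 9.03 minutes ago.
Total = 582·(1/2)^(120.23/134) + 582·(1/2)^(64.63/134) + 582·(1/2)^(9.03/134)
      = 312.48 + 416.61 + 555.44 ≈ 1284.5 mg.

1280 mg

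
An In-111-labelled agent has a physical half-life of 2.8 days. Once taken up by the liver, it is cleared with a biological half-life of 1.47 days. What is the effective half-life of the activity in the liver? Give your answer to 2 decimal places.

1/t_eff = 1/t_phys + 1/t_biol = 1/2.8 + 1/1.47 = 1.0374 per day.
t_eff = 2.8 × 1.47 / (2.8 + 1.47) ≈ 0.96393 days.

0.96 days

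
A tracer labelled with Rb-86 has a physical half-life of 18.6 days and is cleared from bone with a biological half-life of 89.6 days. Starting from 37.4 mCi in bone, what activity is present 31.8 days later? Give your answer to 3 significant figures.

1/t_eff = 1/t_phys + 1/t_biol = 1/18.6 + 1/89.6 = 0.064924 per day.
t_eff = 18.6 × 89.6 / (18.6 + 89.6) ≈ 15.403 days.
Remaining = 37.4 × (1/2)^(31.8/15.403) = 37.4 × (1/2)^2.0646 ≈ 8.9406 mCi.

8.94 mCi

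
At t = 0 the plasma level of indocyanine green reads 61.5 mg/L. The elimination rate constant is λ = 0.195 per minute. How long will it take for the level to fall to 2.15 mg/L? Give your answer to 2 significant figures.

t½ = ln 2 / λ = 0.69315 / 0.195 ≈ 3.5546 minutes.
Fraction remaining = 2.15/61.5 ≈ 0.034959.
n = log₂(61.5/2.15) = ln(28.605)/ln 2 ≈ 4.8382 half-lives.
t = n × t½ = 4.8382 × 3.5546 ≈ 17.198 minutes.

17 minutes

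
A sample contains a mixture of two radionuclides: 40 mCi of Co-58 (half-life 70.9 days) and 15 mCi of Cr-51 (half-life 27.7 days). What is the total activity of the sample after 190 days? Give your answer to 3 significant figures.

Co-58: 40 × (1/2)^(190/70.9) = 40 × (1/2)^2.6798 ≈ 6.2424 mCi.
Cr-51: 15 × (1/2)^(190/27.7) = 15 × (1/2)^6.8592 ≈ 0.1292 mCi.
Total = 6.2424 + 0.1292 ≈ 6.3716 mCi.

6.37 mCi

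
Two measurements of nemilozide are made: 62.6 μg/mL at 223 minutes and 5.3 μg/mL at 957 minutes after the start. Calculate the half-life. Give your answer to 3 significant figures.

Over Δt = 957 − 223 = 734 minutes, the level fell by a factor of 62.6/5.3 ≈ 11.811.
n = log₂(11.811) ≈ 3.5621 half-lives, so t½ = 734/3.5621 ≈ 206.06 minutes.

206 minutes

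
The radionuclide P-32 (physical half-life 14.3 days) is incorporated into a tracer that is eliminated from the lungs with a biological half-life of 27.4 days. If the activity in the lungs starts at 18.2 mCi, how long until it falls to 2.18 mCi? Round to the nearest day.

1/t_eff = 1/t_phys + 1/t_biol = 1/14.3 + 1/27.4 = 0.10643 per day.
t_eff = 14.3 × 27.4 / (14.3 + 27.4) ≈ 9.3962 days.
n = log₂(18.2/2.18) ≈ 3.0615; t = 3.0615 × 9.3962 ≈ 28.767 days.

29 days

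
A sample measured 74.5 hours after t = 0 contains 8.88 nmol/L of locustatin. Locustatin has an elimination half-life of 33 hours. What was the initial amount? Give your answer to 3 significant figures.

42.5 nmol/L

Number of half-lives elapsed: n = 74.5/33 ≈ 2.2576.
A₀ = A × 2^n = 8.88 × 2^2.2576 = 8.88 × 4.7819 ≈ 42.463 nmol/L.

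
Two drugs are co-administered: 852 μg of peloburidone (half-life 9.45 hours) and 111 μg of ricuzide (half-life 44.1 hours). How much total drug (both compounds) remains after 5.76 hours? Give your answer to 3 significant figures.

peloburidone: 852 × (1/2)^(5.76/9.45) = 852 × (1/2)^0.60952 ≈ 558.41 μg.
ricuzide: 111 × (1/2)^(5.76/44.1) = 111 × (1/2)^0.13061 ≈ 101.39 μg.
Total = 558.41 + 101.39 ≈ 659.8 μg.

660 μg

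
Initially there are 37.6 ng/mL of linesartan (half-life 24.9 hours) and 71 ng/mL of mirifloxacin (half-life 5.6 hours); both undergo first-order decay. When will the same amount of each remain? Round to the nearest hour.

Set 37.6·(1/2)^(t/24.9) = 71·(1/2)^(t/5.6).
Taking log₂: log₂(37.6/71) = t·(1/24.9 − 1/5.6).
log₂(0.52958) = -0.91709; 1/24.9 − 1/5.6 = -0.13841.
t = -0.91709 / -0.13841 ≈ 6.6258 hours.

7 hours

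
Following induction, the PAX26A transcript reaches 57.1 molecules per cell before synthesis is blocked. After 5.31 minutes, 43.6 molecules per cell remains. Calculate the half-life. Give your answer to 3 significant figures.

13.6 minutes

A/A₀ = 43.6/57.1 ≈ 0.76357.
n = log₂(1.3096) ≈ 0.38916 half-lives elapsed in 5.31 minutes.
t½ = 5.31/0.38916 ≈ 13.645 minutes.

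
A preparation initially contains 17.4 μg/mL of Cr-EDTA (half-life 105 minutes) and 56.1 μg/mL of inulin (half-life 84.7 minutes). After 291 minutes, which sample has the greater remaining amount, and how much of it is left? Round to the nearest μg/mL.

inulin, 5 μg/mL

Cr-EDTA: 17.4 × (1/2)^2.7714 ≈ 2.5484 μg/mL.
inulin: 56.1 × (1/2)^3.4357 ≈ 5.1847 μg/mL.
Inulin has more remaining, at ≈ 5.1847 μg/mL.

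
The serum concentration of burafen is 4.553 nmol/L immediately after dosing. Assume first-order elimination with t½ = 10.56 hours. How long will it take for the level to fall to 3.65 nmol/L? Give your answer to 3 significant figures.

3.37 hours

Fraction remaining = 3.65/4.553 ≈ 0.80167.
n = log₂(4.553/3.65) = ln(1.2474)/ln 2 ≈ 0.31892 half-lives.
t = n × t½ = 0.31892 × 10.56 ≈ 3.3678 hours.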